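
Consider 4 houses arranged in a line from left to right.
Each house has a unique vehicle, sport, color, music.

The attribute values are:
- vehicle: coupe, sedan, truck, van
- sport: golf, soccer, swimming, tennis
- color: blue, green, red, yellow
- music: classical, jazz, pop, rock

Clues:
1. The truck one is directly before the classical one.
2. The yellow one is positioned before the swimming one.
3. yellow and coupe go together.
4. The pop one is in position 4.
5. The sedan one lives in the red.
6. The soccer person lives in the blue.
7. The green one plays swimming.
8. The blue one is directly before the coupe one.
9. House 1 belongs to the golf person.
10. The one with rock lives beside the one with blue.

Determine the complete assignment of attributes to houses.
Solution:

House | Vehicle | Sport | Color | Music
---------------------------------------
  1   | sedan | golf | red | rock
  2   | truck | soccer | blue | jazz
  3   | coupe | tennis | yellow | classical
  4   | van | swimming | green | pop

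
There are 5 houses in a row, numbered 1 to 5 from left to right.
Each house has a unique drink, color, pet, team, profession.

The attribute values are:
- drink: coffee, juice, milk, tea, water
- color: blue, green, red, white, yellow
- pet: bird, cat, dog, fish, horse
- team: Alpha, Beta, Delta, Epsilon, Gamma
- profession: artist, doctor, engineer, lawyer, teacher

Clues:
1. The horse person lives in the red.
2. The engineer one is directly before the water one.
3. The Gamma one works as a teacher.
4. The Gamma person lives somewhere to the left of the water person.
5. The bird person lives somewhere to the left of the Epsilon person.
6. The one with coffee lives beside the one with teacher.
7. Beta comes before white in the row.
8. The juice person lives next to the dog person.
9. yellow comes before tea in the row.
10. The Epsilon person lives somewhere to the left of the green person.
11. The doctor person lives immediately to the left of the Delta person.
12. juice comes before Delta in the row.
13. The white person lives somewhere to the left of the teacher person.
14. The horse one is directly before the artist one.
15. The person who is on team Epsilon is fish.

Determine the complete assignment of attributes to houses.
Solution:

House | Drink | Color | Pet | Team | Profession
-----------------------------------------------
  1   | juice | red | horse | Beta | doctor
  2   | coffee | white | dog | Delta | artist
  3   | milk | yellow | bird | Gamma | teacher
  4   | tea | blue | fish | Epsilon | engineer
  5   | water | green | cat | Alpha | lawyer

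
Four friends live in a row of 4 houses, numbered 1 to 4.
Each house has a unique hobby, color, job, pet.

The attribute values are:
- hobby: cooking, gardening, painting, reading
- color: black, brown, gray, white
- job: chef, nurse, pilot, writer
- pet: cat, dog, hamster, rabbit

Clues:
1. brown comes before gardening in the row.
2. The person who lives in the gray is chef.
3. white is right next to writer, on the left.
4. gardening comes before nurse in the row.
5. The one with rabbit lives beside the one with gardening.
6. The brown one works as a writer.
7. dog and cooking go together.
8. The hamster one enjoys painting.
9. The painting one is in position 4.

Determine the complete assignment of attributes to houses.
Solution:

House | Hobby | Color | Job | Pet
---------------------------------
  1   | cooking | white | pilot | dog
  2   | reading | brown | writer | rabbit
  3   | gardening | gray | chef | cat
  4   | painting | black | nurse | hamster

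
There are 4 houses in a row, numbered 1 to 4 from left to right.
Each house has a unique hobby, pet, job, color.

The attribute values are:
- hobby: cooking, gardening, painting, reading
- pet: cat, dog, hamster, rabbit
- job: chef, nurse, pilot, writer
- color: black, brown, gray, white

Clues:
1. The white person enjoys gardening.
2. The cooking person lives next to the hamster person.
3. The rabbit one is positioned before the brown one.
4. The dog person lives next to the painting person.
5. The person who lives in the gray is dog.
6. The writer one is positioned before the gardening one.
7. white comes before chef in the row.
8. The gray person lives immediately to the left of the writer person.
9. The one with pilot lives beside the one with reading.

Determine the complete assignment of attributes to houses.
Solution:

House | Hobby | Pet | Job | Color
---------------------------------
  1   | cooking | dog | nurse | gray
  2   | painting | hamster | writer | black
  3   | gardening | rabbit | pilot | white
  4   | reading | cat | chef | brown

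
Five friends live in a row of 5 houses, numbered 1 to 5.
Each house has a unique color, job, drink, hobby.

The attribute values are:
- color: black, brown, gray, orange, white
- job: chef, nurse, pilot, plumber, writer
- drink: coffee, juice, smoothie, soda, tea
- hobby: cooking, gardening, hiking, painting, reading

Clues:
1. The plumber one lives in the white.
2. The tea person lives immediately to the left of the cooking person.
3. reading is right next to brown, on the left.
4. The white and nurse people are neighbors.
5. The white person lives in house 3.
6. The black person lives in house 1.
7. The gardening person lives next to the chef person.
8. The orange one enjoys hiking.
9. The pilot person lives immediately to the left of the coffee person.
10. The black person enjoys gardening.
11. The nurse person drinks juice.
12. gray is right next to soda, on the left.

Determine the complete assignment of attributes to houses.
Solution:

House | Color | Job | Drink | Hobby
-----------------------------------
  1   | black | pilot | tea | gardening
  2   | gray | chef | coffee | cooking
  3   | white | plumber | soda | reading
  4   | brown | nurse | juice | painting
  5   | orange | writer | smoothie | hiking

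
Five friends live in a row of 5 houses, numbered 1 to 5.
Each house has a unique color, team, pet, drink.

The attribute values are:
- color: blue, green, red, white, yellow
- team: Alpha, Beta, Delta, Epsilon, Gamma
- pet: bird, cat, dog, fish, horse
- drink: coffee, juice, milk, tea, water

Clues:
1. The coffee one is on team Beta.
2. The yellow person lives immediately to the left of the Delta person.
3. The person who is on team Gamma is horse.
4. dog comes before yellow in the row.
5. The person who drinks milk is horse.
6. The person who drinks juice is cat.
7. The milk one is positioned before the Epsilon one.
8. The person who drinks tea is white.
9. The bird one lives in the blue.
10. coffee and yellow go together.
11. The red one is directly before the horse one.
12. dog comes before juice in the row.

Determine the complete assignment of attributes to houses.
Solution:

House | Color | Team | Pet | Drink
----------------------------------
  1   | white | Alpha | dog | tea
  2   | yellow | Beta | fish | coffee
  3   | red | Delta | cat | juice
  4   | green | Gamma | horse | milk
  5   | blue | Epsilon | bird | water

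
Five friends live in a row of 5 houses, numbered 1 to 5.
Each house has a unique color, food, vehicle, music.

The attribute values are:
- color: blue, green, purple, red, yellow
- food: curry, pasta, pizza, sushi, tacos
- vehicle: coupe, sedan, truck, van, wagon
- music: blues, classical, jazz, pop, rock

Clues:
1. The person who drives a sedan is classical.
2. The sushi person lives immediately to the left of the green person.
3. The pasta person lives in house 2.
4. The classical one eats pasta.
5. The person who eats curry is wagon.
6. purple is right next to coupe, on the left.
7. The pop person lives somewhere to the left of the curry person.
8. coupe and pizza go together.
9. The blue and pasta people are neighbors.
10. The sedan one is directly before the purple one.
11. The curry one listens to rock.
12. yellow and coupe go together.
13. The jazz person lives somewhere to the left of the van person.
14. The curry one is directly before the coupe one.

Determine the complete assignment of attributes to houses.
Solution:

House | Color | Food | Vehicle | Music
--------------------------------------
  1   | blue | sushi | truck | pop
  2   | green | pasta | sedan | classical
  3   | purple | curry | wagon | rock
  4   | yellow | pizza | coupe | jazz
  5   | red | tacos | van | blues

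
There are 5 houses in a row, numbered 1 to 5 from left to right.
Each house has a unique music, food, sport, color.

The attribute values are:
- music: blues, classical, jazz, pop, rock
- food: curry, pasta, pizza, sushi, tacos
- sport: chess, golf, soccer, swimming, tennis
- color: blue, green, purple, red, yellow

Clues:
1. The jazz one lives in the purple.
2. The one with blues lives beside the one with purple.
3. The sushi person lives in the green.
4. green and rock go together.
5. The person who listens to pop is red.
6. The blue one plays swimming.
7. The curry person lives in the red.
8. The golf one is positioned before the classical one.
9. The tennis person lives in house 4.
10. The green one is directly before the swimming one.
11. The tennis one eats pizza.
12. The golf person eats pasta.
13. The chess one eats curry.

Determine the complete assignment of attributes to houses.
Solution:

House | Music | Food | Sport | Color
------------------------------------
  1   | rock | sushi | soccer | green
  2   | blues | tacos | swimming | blue
  3   | jazz | pasta | golf | purple
  4   | classical | pizza | tennis | yellow
  5   | pop | curry | chess | red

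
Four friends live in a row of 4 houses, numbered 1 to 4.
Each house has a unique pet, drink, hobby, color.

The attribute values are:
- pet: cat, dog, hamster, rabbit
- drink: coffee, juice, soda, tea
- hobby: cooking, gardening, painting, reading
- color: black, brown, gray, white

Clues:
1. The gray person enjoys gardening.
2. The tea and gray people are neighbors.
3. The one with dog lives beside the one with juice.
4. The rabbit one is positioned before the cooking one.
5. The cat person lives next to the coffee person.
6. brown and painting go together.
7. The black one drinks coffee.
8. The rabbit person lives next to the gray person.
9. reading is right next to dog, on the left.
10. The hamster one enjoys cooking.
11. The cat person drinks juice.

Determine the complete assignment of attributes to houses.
Solution:

House | Pet | Drink | Hobby | Color
-----------------------------------
  1   | rabbit | tea | reading | white
  2   | dog | soda | gardening | gray
  3   | cat | juice | painting | brown
  4   | hamster | coffee | cooking | black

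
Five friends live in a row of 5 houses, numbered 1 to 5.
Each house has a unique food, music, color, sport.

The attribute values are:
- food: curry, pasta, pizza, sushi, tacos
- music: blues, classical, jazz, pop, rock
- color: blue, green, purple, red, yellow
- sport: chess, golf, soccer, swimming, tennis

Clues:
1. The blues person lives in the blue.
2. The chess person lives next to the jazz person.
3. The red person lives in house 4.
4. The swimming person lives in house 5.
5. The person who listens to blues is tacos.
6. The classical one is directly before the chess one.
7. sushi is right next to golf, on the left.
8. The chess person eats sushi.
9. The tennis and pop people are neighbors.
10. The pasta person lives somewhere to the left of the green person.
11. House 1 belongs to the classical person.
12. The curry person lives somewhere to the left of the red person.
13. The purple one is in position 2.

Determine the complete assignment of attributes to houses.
Solution:

House | Food | Music | Color | Sport
------------------------------------
  1   | pasta | classical | yellow | tennis
  2   | sushi | pop | purple | chess
  3   | curry | jazz | green | golf
  4   | pizza | rock | red | soccer
  5   | tacos | blues | blue | swimming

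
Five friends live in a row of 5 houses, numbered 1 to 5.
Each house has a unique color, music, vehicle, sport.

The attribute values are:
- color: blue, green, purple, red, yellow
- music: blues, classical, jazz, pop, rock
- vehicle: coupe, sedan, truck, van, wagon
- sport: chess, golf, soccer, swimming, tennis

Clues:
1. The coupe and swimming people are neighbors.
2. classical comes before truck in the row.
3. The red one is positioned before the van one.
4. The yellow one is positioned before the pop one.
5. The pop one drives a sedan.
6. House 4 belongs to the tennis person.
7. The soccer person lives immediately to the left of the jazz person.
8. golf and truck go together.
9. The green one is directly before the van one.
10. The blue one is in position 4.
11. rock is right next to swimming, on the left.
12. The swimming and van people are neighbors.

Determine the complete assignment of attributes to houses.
Solution:

House | Color | Music | Vehicle | Sport
---------------------------------------
  1   | red | rock | coupe | soccer
  2   | green | jazz | wagon | swimming
  3   | yellow | classical | van | chess
  4   | blue | pop | sedan | tennis
  5   | purple | blues | truck | golf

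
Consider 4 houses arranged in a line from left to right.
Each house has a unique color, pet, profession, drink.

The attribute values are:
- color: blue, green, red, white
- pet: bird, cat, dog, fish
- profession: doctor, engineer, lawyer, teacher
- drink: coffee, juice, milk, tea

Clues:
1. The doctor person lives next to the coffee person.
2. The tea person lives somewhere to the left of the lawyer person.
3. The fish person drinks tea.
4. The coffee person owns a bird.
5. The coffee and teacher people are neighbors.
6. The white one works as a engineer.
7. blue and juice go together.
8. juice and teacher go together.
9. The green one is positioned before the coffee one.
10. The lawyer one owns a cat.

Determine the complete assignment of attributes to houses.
Solution:

House | Color | Pet | Profession | Drink
----------------------------------------
  1   | green | fish | doctor | tea
  2   | white | bird | engineer | coffee
  3   | blue | dog | teacher | juice
  4   | red | cat | lawyer | milk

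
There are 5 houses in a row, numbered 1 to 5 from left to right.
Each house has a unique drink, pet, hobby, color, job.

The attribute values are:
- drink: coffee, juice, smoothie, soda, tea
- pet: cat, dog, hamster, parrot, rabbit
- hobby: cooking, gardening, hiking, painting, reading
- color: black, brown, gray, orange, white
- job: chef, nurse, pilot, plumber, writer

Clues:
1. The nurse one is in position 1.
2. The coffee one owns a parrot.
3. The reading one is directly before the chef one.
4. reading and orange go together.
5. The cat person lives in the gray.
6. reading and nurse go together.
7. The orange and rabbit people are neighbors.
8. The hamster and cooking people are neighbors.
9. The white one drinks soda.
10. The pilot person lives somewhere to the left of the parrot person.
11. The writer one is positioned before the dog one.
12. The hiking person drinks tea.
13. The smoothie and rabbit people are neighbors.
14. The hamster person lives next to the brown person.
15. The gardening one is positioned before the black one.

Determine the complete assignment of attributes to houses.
Solution:

House | Drink | Pet | Hobby | Color | Job
-----------------------------------------
  1   | smoothie | hamster | reading | orange | nurse
  2   | juice | rabbit | cooking | brown | chef
  3   | tea | cat | hiking | gray | writer
  4   | soda | dog | gardening | white | pilot
  5   | coffee | parrot | painting | black | plumber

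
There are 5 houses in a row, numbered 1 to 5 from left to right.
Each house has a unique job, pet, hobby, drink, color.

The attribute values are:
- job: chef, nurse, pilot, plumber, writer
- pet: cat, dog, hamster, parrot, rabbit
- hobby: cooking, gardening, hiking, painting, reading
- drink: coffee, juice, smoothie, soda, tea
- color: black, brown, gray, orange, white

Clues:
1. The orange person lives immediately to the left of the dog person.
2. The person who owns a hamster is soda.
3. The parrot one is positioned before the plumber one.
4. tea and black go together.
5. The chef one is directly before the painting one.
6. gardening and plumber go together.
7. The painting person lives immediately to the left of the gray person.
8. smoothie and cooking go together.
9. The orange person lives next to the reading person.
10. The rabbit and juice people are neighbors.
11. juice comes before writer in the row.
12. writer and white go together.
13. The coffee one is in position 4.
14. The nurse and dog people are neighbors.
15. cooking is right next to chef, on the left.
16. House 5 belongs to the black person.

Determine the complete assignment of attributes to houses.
Solution:

House | Job | Pet | Hobby | Drink | Color
-----------------------------------------
  1   | nurse | rabbit | cooking | smoothie | orange
  2   | chef | dog | reading | juice | brown
  3   | writer | hamster | painting | soda | white
  4   | pilot | parrot | hiking | coffee | gray
  5   | plumber | cat | gardening | tea | black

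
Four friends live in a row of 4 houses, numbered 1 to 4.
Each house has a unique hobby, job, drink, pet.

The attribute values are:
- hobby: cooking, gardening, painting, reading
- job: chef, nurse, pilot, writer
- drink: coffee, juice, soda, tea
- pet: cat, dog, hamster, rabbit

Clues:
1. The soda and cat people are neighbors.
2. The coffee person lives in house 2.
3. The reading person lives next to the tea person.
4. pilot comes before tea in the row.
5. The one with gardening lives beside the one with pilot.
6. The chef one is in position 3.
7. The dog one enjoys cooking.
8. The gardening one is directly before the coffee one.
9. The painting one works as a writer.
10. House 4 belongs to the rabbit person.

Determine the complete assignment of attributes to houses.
Solution:

House | Hobby | Job | Drink | Pet
---------------------------------
  1   | gardening | nurse | soda | hamster
  2   | reading | pilot | coffee | cat
  3   | cooking | chef | tea | dog
  4   | painting | writer | juice | rabbit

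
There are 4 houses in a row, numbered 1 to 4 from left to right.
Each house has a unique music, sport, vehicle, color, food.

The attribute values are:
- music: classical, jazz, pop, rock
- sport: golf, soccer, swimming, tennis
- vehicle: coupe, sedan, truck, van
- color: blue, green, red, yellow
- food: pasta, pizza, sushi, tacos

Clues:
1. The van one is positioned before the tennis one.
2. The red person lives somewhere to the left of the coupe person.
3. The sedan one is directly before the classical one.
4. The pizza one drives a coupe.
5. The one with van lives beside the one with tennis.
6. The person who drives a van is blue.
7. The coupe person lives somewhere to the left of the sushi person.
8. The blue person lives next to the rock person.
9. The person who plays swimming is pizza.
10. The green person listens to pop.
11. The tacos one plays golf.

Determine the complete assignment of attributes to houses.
Solution:

House | Music | Sport | Vehicle | Color | Food
----------------------------------------------
  1   | jazz | golf | van | blue | tacos
  2   | rock | tennis | sedan | red | pasta
  3   | classical | swimming | coupe | yellow | pizza
  4   | pop | soccer | truck | green | sushi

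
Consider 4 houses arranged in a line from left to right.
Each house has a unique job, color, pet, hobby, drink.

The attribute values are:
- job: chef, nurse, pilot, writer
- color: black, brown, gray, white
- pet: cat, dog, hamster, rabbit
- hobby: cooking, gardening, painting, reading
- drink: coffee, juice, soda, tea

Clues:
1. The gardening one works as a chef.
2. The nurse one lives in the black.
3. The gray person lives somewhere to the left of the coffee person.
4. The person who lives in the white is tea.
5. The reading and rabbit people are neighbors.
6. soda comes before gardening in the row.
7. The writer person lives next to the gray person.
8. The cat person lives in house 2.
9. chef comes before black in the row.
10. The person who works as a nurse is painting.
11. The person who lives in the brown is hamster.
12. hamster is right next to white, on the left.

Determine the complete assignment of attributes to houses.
Solution:

House | Job | Color | Pet | Hobby | Drink
-----------------------------------------
  1   | pilot | brown | hamster | cooking | soda
  2   | writer | white | cat | reading | tea
  3   | chef | gray | rabbit | gardening | juice
  4   | nurse | black | dog | painting | coffee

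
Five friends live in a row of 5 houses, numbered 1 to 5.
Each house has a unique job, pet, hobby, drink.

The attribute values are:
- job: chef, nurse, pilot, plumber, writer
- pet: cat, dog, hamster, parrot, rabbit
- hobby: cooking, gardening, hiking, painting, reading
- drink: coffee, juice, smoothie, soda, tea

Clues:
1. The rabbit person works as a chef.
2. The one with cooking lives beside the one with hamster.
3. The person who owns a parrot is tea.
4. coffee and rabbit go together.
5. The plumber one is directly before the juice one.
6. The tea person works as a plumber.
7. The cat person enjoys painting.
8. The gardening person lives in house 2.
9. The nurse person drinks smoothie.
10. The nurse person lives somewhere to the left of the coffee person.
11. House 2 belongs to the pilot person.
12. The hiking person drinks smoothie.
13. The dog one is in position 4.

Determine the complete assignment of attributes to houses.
Solution:

House | Job | Pet | Hobby | Drink
---------------------------------
  1   | plumber | parrot | cooking | tea
  2   | pilot | hamster | gardening | juice
  3   | writer | cat | painting | soda
  4   | nurse | dog | hiking | smoothie
  5   | chef | rabbit | reading | coffee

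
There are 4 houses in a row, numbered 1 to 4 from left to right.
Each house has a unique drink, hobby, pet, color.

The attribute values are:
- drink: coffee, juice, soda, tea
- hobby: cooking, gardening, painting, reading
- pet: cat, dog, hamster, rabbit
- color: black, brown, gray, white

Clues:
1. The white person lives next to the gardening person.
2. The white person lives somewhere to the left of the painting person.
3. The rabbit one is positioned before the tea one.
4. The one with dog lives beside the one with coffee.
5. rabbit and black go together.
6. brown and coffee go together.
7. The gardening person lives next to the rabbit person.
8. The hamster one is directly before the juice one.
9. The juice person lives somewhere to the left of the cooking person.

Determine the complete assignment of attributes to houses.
Solution:

House | Drink | Hobby | Pet | Color
-----------------------------------
  1   | soda | reading | dog | white
  2   | coffee | gardening | hamster | brown
  3   | juice | painting | rabbit | black
  4   | tea | cooking | cat | gray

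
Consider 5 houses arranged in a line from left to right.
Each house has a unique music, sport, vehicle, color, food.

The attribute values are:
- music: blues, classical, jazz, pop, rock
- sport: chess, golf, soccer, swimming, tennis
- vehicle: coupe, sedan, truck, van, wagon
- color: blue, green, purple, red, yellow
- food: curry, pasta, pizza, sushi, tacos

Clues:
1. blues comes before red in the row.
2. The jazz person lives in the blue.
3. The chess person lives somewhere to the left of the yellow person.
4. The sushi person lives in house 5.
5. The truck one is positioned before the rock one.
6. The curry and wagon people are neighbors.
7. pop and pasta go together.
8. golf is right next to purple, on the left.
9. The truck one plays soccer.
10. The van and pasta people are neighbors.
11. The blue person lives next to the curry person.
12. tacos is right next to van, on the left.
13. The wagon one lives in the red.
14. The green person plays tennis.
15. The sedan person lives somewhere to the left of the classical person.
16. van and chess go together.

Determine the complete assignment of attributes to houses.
Solution:

House | Music | Sport | Vehicle | Color | Food
----------------------------------------------
  1   | jazz | golf | sedan | blue | tacos
  2   | blues | chess | van | purple | curry
  3   | pop | swimming | wagon | red | pasta
  4   | classical | soccer | truck | yellow | pizza
  5   | rock | tennis | coupe | green | sushi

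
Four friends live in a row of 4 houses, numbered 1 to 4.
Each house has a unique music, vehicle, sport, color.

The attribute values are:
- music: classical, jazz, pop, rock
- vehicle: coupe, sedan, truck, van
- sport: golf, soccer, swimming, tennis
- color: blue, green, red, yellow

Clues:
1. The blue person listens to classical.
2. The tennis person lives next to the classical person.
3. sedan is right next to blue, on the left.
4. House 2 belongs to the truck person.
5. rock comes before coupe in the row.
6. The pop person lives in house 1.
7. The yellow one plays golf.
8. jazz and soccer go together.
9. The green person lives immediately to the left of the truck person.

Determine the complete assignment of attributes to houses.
Solution:

House | Music | Vehicle | Sport | Color
---------------------------------------
  1   | pop | sedan | tennis | green
  2   | classical | truck | swimming | blue
  3   | rock | van | golf | yellow
  4   | jazz | coupe | soccer | red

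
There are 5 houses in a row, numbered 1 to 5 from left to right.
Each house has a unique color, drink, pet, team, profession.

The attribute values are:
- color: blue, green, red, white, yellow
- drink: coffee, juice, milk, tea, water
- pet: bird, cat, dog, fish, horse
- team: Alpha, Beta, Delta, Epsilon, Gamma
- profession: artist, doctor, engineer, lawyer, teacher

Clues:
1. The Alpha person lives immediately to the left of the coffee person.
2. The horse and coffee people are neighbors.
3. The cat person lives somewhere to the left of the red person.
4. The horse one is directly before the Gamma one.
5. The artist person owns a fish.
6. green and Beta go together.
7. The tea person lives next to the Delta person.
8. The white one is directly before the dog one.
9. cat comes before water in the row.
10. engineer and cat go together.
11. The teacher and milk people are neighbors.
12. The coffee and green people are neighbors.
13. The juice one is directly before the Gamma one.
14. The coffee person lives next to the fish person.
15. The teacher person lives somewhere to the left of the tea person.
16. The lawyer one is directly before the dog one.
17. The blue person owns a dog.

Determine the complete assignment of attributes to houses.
Solution:

House | Color | Drink | Pet | Team | Profession
-----------------------------------------------
  1   | white | juice | horse | Alpha | lawyer
  2   | blue | coffee | dog | Gamma | teacher
  3   | green | milk | fish | Beta | artist
  4   | yellow | tea | cat | Epsilon | engineer
  5   | red | water | bird | Delta | doctor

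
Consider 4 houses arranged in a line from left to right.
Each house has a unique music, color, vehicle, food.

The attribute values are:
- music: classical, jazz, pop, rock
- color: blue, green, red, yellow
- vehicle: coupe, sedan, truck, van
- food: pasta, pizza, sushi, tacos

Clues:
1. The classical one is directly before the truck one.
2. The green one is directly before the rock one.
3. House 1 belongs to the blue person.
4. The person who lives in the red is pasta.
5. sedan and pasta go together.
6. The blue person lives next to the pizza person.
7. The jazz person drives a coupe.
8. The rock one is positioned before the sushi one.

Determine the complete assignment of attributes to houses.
Solution:

House | Music | Color | Vehicle | Food
--------------------------------------
  1   | classical | blue | van | tacos
  2   | pop | green | truck | pizza
  3   | rock | red | sedan | pasta
  4   | jazz | yellow | coupe | sushi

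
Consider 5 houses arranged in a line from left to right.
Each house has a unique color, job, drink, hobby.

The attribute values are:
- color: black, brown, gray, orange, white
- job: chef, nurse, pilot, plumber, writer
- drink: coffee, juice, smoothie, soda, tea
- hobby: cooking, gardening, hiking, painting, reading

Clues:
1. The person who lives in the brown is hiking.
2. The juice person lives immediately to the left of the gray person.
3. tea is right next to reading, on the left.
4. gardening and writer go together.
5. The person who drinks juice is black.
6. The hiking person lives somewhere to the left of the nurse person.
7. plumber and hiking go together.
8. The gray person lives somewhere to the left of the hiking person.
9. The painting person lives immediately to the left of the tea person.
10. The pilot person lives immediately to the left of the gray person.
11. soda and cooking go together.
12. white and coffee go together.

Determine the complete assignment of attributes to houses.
Solution:

House | Color | Job | Drink | Hobby
-----------------------------------
  1   | black | pilot | juice | painting
  2   | gray | writer | tea | gardening
  3   | white | chef | coffee | reading
  4   | brown | plumber | smoothie | hiking
  5   | orange | nurse | soda | cooking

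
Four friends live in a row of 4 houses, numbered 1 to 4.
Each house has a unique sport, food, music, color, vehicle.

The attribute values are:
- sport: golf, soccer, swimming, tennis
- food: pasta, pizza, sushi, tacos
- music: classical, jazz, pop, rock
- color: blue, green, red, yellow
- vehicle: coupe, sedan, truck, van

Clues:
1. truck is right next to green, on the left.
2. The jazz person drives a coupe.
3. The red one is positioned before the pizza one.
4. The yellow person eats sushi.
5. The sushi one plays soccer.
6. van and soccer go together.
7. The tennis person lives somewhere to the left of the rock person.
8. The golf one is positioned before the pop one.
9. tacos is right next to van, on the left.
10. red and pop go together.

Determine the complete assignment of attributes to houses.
Solution:

House | Sport | Food | Music | Color | Vehicle
----------------------------------------------
  1   | golf | tacos | jazz | blue | coupe
  2   | soccer | sushi | classical | yellow | van
  3   | tennis | pasta | pop | red | truck
  4   | swimming | pizza | rock | green | sedan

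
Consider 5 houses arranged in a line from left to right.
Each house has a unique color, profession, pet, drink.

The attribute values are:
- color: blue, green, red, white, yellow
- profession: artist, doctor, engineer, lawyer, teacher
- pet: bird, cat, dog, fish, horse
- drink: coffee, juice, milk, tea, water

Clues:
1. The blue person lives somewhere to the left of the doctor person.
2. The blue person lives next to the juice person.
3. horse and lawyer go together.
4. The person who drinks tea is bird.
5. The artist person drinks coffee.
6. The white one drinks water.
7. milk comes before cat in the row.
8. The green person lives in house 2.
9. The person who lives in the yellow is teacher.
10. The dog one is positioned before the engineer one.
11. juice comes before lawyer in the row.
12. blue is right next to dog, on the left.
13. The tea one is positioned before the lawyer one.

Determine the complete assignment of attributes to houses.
Solution:

House | Color | Profession | Pet | Drink
----------------------------------------
  1   | blue | artist | fish | coffee
  2   | green | doctor | dog | juice
  3   | yellow | teacher | bird | tea
  4   | red | lawyer | horse | milk
  5   | white | engineer | cat | water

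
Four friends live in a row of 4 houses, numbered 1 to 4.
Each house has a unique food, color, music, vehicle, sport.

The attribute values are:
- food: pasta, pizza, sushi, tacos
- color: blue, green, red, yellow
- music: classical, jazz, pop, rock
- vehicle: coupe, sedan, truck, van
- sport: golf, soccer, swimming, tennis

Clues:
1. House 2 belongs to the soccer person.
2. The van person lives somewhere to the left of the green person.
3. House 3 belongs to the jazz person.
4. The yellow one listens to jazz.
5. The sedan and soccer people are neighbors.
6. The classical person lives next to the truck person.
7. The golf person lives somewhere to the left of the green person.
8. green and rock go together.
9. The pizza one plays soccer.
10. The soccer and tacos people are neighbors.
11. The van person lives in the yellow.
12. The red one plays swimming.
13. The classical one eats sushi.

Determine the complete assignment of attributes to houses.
Solution:

House | Food | Color | Music | Vehicle | Sport
----------------------------------------------
  1   | sushi | red | classical | sedan | swimming
  2   | pizza | blue | pop | truck | soccer
  3   | tacos | yellow | jazz | van | golf
  4   | pasta | green | rock | coupe | tennis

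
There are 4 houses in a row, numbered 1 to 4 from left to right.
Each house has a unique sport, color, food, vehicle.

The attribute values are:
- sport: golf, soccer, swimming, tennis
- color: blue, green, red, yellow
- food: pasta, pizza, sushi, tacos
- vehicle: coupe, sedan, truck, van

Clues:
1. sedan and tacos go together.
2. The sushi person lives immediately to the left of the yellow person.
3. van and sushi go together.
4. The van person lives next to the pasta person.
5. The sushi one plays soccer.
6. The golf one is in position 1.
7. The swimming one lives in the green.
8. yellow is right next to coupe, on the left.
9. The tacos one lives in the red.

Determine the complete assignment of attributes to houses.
Solution:

House | Sport | Color | Food | Vehicle
--------------------------------------
  1   | golf | red | tacos | sedan
  2   | soccer | blue | sushi | van
  3   | tennis | yellow | pasta | truck
  4   | swimming | green | pizza | coupe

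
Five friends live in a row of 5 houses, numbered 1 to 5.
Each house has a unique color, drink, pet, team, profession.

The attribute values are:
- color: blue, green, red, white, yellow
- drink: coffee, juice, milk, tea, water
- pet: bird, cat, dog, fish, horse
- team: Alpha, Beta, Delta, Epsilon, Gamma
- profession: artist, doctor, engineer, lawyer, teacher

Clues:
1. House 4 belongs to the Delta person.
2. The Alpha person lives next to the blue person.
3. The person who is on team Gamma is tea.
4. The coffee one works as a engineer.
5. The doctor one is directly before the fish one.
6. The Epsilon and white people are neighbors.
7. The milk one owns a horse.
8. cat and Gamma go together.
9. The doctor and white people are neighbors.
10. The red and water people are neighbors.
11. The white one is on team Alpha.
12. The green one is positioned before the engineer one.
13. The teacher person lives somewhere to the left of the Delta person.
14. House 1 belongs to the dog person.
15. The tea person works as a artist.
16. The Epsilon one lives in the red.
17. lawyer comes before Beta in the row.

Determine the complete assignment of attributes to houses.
Solution:

House | Color | Drink | Pet | Team | Profession
-----------------------------------------------
  1   | red | juice | dog | Epsilon | doctor
  2   | white | water | fish | Alpha | teacher
  3   | blue | tea | cat | Gamma | artist
  4   | green | milk | horse | Delta | lawyer
  5   | yellow | coffee | bird | Beta | engineer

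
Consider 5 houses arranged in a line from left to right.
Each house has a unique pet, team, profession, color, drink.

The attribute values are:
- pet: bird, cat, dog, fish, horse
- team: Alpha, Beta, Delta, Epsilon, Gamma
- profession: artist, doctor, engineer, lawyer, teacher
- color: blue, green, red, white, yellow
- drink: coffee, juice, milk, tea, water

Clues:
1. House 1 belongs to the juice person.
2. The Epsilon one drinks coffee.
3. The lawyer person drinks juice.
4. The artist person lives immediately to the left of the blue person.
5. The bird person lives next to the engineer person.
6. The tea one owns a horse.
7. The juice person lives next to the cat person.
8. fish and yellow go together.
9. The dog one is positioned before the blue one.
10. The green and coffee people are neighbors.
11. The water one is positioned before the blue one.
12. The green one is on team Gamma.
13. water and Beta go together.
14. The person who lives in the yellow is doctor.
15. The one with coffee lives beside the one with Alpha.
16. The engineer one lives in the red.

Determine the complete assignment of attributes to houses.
Solution:

House | Pet | Team | Profession | Color | Drink
-----------------------------------------------
  1   | bird | Gamma | lawyer | green | juice
  2   | cat | Epsilon | engineer | red | coffee
  3   | fish | Alpha | doctor | yellow | milk
  4   | dog | Beta | artist | white | water
  5   | horse | Delta | teacher | blue | tea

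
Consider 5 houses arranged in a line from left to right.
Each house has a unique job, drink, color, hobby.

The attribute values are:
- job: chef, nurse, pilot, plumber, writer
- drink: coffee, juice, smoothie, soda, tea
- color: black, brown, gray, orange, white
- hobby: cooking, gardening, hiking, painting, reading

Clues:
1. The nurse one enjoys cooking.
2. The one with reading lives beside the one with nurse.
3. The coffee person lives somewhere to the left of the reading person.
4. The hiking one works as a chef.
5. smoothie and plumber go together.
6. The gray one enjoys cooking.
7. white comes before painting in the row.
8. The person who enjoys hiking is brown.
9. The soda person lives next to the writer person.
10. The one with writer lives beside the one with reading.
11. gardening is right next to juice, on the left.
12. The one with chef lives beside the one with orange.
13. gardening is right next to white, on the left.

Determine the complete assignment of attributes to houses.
Solution:

House | Job | Drink | Color | Hobby
-----------------------------------
  1   | chef | soda | brown | hiking
  2   | writer | coffee | orange | gardening
  3   | pilot | juice | white | reading
  4   | nurse | tea | gray | cooking
  5   | plumber | smoothie | black | painting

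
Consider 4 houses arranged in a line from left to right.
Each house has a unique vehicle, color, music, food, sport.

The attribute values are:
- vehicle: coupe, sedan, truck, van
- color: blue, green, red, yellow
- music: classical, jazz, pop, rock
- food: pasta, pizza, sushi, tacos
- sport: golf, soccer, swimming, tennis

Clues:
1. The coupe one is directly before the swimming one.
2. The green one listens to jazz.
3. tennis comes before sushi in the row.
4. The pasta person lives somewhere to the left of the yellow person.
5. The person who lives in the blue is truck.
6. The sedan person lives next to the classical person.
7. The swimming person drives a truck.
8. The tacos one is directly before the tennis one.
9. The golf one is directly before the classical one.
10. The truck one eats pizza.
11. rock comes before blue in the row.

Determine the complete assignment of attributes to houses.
Solution:

House | Vehicle | Color | Music | Food | Sport
----------------------------------------------
  1   | sedan | green | jazz | tacos | golf
  2   | van | red | classical | pasta | tennis
  3   | coupe | yellow | rock | sushi | soccer
  4   | truck | blue | pop | pizza | swimming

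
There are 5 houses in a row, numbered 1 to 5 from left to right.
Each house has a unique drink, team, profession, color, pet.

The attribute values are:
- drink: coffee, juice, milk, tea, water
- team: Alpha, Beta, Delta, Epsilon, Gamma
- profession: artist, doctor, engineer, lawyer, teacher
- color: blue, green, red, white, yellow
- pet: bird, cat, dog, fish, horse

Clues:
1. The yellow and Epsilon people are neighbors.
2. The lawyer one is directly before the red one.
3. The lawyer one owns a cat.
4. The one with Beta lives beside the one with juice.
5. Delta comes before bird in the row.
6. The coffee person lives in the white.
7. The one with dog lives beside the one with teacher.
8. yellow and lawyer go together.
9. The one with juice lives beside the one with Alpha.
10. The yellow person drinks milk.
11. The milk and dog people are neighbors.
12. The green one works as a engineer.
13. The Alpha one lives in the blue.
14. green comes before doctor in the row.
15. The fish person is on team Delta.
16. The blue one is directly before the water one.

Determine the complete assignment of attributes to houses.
Solution:

House | Drink | Team | Profession | Color | Pet
-----------------------------------------------
  1   | milk | Beta | lawyer | yellow | cat
  2   | juice | Epsilon | artist | red | dog
  3   | tea | Alpha | teacher | blue | horse
  4   | water | Delta | engineer | green | fish
  5   | coffee | Gamma | doctor | white | bird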